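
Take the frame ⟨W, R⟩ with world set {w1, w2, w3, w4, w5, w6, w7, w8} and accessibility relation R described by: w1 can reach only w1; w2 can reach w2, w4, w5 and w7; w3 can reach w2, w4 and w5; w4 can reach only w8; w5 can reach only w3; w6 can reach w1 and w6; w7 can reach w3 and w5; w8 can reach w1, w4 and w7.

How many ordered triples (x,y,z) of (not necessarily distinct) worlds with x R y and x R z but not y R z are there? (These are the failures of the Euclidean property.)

30

Enumerating: (w2,w4,w2), (w2,w4,w4), (w2,w4,w5), (w2,w4,w7), (w2,w5,w2), (w2,w5,w4), (w2,w5,w5), (w2,w5,w7), (w2,w7,w2), (w2,w7,w4), (w2,w7,w7), (w3,w4,w2), … and 18 more.
Total: 30.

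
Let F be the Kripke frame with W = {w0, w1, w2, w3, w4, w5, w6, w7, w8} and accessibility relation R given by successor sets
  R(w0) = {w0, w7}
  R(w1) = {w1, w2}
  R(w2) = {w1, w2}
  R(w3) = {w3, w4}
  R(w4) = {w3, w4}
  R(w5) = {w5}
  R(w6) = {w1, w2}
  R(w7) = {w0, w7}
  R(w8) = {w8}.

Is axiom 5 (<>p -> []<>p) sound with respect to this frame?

Yes

Axiom 5 corresponds to the accessibility relation being Euclidean.
Euclidean: yes — any two successors of a common world are R-related.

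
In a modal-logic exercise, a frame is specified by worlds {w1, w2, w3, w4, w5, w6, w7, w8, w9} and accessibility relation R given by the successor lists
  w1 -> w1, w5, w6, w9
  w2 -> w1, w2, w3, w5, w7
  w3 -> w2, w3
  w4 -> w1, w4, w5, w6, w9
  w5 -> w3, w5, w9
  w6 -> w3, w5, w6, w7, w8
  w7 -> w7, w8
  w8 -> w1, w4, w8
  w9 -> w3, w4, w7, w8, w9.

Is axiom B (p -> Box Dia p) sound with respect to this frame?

No

By correspondence theory, B is valid on a frame iff R is symmetric.
Symmetric: no — w1 R w5 but not w5 R w1.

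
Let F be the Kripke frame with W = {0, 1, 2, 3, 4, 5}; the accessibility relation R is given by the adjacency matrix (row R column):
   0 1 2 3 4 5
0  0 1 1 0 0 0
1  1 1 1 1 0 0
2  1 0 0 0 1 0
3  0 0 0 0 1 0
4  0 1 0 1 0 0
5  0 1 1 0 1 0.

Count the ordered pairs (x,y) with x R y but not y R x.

7

Enumerating: (1,2), (1,3), (2,4), (4,1), (5,1), (5,2), (5,4).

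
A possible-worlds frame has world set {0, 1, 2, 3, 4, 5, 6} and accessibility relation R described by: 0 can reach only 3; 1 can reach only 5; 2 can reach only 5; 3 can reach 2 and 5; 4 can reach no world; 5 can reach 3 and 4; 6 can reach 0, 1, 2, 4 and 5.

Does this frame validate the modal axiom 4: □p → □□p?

The schema 4 characterises exactly the transitive frames.
Transitive: no — 0 R 3 and 3 R 2, but not 0 R 2.

No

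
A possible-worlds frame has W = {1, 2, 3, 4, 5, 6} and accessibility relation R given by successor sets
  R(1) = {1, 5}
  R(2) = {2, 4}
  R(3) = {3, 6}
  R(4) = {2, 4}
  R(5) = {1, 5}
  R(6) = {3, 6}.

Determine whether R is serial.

Yes

Serial: yes — every world has a successor (e.g. 1 R 1).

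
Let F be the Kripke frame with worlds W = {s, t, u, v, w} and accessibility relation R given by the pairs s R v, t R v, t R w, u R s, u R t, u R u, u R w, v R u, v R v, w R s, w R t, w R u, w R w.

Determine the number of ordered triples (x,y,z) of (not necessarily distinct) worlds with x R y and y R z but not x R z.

12

Enumerating: (s,v,u), (t,v,u), (t,w,s), (t,w,t), (t,w,u), (u,s,v), (u,t,v), (v,u,s), (v,u,t), (v,u,w), (w,s,v), (w,t,v).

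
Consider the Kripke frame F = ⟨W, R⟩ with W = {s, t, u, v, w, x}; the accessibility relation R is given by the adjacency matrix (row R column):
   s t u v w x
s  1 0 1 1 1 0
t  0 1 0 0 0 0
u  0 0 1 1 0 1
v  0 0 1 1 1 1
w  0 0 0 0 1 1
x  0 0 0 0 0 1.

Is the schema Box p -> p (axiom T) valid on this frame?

By correspondence theory, T is valid on a frame iff R is reflexive.
Reflexive: yes — every world is R-related to itself.

Yes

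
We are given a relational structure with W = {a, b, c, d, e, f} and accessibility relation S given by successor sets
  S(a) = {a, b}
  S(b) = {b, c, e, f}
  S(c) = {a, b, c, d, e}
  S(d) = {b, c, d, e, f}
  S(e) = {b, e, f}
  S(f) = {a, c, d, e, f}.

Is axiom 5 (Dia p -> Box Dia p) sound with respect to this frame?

The schema 5 characterises exactly the Euclidean frames.
Euclidean: no — b S c and b S f, but not c S f.

No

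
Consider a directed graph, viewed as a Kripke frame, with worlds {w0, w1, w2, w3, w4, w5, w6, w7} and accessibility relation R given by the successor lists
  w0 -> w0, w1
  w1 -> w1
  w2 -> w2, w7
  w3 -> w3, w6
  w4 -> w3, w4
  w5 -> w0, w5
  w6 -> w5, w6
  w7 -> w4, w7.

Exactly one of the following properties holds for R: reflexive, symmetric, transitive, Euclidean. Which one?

Reflexive: yes — every world is R-related to itself.
Symmetric: no — w0 R w1 but not w1 R w0.
Transitive: no — w2 R w7 and w7 R w4, but not w2 R w4.
Euclidean: no — w0 R w1 and w0 R w0, but not w1 R w0.
Only reflexive holds.

reflexive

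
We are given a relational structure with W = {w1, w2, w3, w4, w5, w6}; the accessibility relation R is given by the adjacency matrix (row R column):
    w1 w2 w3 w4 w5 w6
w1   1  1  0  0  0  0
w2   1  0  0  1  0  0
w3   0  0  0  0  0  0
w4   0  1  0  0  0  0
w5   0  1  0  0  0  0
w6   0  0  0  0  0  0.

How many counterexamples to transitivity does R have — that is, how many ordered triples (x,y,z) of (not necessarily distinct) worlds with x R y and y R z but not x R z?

7

Enumerating: (w1,w2,w4), (w2,w1,w2), (w2,w4,w2), (w4,w2,w1), (w4,w2,w4), (w5,w2,w1), (w5,w2,w4).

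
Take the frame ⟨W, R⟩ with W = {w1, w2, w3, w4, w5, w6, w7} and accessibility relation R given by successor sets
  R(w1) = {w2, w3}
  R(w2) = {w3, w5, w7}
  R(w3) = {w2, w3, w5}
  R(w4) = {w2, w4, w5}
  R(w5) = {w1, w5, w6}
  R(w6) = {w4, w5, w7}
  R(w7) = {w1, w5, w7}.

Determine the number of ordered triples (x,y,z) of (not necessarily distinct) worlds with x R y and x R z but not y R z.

25

Enumerating: (w1,w2,w2), (w2,w3,w7), (w2,w5,w3), (w2,w5,w7), (w2,w7,w3), (w3,w2,w2), (w3,w5,w2), (w3,w5,w3), (w4,w2,w2), (w4,w2,w4), (w4,w5,w2), (w4,w5,w4), … and 13 more.
Total: 25.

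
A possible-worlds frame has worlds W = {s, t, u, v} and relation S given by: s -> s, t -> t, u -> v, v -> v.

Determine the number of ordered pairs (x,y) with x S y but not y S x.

1

Enumerating: (u,v).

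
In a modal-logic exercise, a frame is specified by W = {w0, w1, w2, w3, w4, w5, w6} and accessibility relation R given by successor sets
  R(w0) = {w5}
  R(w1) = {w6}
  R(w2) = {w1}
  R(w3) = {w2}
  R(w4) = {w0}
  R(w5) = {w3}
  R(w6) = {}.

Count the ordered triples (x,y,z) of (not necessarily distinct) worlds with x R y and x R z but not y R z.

Enumerating: (w0,w5,w5), (w1,w6,w6), (w2,w1,w1), (w3,w2,w2), (w4,w0,w0), (w5,w3,w3).

6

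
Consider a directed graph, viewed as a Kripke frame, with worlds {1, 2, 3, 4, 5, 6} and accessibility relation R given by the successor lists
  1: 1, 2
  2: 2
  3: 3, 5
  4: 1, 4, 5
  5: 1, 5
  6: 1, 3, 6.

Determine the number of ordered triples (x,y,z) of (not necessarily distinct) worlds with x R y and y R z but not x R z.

Enumerating: (3,5,1), (4,1,2), (5,1,2), (6,1,2), (6,3,5).

5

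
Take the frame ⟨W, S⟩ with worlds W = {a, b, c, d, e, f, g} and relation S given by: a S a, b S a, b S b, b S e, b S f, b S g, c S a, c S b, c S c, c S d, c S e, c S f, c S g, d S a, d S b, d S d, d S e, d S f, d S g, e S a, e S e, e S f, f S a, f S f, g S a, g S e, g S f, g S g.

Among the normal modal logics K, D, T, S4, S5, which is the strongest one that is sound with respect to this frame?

S4

Serial (axiom D): yes — every world has a successor (e.g. a S a).
Reflexive (axiom T): yes — every world is S-related to itself.
Transitive (axiom 4): yes — every two-step S-path is closed by a direct edge.
Euclidean (axiom 5): no — b S a and b S e, but not a S e.
So F validates K, D, T, S4; S5 would additionally require S to be Euclidean. The strongest is S4.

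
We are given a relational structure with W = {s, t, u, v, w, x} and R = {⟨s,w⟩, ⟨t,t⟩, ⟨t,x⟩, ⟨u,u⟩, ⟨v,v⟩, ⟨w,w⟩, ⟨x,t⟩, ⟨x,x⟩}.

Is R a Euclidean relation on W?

Yes

Euclidean: yes — any two successors of a common world are R-related.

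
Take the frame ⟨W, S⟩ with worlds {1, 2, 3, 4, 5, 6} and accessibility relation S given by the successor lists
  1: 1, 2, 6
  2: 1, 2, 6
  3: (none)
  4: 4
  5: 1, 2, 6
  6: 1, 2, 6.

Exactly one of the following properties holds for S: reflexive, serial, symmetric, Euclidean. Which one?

Euclidean

Reflexive: no — 3 is not related to itself.
Serial: no — 3 has no S-successor.
Symmetric: no — 5 S 1 but not 1 S 5.
Euclidean: yes — any two successors of a common world are S-related.
Only Euclidean holds.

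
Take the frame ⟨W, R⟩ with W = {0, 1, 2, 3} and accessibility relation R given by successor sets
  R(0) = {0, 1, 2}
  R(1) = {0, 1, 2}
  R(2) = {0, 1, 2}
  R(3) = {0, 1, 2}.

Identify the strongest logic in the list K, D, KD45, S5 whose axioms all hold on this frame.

KD45

Serial (axiom D): yes — every world has a successor (e.g. 0 R 0).
Euclidean (axiom 5): yes — any two successors of a common world are R-related.
Transitive (axiom 4): yes — every two-step R-path is closed by a direct edge.
Reflexive (axiom T): no — 3 is not related to itself.
So F validates K, D, KD45; S5 would additionally require R to be reflexive. The strongest is KD45.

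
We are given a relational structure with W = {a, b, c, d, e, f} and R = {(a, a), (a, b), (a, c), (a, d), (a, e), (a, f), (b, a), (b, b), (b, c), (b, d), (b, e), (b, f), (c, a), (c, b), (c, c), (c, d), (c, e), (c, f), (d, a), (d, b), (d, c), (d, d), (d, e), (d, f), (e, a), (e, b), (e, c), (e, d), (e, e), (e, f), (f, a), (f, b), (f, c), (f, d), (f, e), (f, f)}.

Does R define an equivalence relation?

Yes

Reflexive: yes — every world is R-related to itself.
Symmetric: yes — every pair in R has its reverse in R.
Transitive: yes — every two-step R-path is closed by a direct edge.
So R is an equivalence relation.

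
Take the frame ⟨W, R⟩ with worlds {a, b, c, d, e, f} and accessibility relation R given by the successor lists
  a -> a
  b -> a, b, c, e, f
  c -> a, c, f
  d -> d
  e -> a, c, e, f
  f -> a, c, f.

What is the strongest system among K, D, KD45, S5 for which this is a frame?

D

Serial (axiom D): yes — every world has a successor (e.g. a R a).
Euclidean (axiom 5): no — b R a and b R c, but not a R c.
Transitive (axiom 4): yes — every two-step R-path is closed by a direct edge.
Reflexive (axiom T): yes — every world is R-related to itself.
So F validates K, D; KD45 would additionally require R to be Euclidean. The strongest is D.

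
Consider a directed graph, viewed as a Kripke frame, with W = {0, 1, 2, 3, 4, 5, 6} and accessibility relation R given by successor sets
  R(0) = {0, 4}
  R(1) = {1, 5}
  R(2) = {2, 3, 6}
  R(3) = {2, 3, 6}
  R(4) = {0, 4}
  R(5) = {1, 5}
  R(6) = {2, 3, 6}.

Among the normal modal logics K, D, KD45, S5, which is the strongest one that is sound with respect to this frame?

S5

Serial (axiom D): yes — every world has a successor (e.g. 0 R 0).
Euclidean (axiom 5): yes — any two successors of a common world are R-related.
Transitive (axiom 4): yes — every two-step R-path is closed by a direct edge.
Reflexive (axiom T): yes — every world is R-related to itself.
So F validates K, D, KD45, S5. The strongest is S5.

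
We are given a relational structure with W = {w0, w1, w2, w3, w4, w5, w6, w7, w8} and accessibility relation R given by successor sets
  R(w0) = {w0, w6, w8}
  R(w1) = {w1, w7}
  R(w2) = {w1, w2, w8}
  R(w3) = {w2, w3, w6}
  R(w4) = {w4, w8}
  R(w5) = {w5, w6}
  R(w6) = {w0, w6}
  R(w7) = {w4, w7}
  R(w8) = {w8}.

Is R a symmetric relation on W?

No

Symmetric: no — w0 R w8 but not w8 R w0.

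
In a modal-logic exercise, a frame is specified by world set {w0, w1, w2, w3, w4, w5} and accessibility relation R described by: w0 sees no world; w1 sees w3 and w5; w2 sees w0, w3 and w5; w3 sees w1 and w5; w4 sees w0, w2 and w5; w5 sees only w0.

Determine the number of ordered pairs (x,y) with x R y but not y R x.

Enumerating: (w1,w5), (w2,w0), (w2,w3), (w2,w5), (w3,w5), (w4,w0), (w4,w2), (w4,w5), (w5,w0).

9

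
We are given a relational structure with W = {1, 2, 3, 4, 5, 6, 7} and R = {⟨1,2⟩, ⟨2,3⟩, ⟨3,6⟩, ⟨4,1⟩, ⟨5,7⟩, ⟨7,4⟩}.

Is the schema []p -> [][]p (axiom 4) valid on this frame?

By correspondence theory, 4 is valid on a frame iff R is transitive.
Transitive: no — 1 R 2 and 2 R 3, but not 1 R 3.

No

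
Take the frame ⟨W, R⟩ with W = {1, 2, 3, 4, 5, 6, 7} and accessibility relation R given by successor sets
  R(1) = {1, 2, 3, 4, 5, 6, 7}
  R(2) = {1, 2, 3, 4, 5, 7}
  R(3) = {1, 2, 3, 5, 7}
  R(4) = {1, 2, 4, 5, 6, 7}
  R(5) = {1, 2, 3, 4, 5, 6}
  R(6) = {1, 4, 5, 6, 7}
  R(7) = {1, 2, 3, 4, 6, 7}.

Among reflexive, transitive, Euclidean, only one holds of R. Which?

Reflexive: yes — every world is R-related to itself.
Transitive: no — 2 R 1 and 1 R 6, but not 2 R 6.
Euclidean: no — 1 R 2 and 1 R 6, but not 2 R 6.
Only reflexive holds.

reflexive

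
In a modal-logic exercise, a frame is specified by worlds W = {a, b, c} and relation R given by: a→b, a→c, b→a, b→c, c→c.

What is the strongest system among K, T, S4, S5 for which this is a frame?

Reflexive (axiom T): no — a is not related to itself.
Transitive (axiom 4): no — a R b and b R a, but not a R a.
Euclidean (axiom 5): no — a R c and a R b, but not c R b.
So F validates K; T would additionally require R to be reflexive. The strongest is K.

K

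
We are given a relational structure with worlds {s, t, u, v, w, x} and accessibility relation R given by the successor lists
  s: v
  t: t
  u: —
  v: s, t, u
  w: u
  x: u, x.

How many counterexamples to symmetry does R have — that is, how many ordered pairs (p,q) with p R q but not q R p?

4

Enumerating: (v,t), (v,u), (w,u), (x,u).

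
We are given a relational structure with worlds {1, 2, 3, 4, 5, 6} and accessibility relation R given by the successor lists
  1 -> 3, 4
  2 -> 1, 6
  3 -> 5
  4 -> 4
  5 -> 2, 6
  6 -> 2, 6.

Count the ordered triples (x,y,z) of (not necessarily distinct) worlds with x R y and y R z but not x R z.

8

Enumerating: (1,3,5), (2,1,3), (2,1,4), (2,6,2), (3,5,2), (3,5,6), (5,2,1), (6,2,1).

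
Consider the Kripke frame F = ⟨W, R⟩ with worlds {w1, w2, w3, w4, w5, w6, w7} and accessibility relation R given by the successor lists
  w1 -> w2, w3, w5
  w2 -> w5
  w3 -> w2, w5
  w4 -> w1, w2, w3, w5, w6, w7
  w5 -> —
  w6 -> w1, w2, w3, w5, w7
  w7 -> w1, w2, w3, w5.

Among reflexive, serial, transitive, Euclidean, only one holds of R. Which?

Reflexive: no — w1 is not related to itself.
Serial: no — w5 has no R-successor.
Transitive: yes — every two-step R-path is closed by a direct edge.
Euclidean: no — w1 R w2 and w1 R w3, but not w2 R w3.
Only transitive holds.

transitive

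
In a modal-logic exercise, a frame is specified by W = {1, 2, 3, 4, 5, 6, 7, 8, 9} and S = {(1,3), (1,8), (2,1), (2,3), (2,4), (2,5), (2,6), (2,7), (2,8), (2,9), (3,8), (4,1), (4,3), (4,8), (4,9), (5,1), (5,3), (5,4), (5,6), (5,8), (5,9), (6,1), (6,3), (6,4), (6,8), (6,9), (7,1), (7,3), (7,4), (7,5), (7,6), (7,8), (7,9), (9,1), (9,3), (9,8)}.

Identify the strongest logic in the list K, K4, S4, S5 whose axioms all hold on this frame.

K4

Transitive (axiom 4): yes — every two-step S-path is closed by a direct edge.
Reflexive (axiom T): no — 1 is not related to itself.
Euclidean (axiom 5): no — 1 S 8 and 1 S 3, but not 8 S 3.
So F validates K, K4; S4 would additionally require S to be reflexive. The strongest is K4.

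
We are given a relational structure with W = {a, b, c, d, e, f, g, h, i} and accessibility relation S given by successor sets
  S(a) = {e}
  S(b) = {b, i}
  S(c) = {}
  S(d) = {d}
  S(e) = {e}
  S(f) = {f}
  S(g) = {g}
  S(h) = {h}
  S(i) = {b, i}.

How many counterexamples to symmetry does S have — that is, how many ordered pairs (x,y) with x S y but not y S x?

Enumerating: (a,e).

1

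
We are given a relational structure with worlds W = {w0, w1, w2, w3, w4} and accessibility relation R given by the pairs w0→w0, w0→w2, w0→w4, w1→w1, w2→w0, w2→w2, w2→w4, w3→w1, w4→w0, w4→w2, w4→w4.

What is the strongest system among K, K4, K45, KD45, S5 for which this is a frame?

KD45

Transitive (axiom 4): yes — every two-step R-path is closed by a direct edge.
Euclidean (axiom 5): yes — any two successors of a common world are R-related.
Serial (axiom D): yes — every world has a successor (e.g. w0 R w0).
Reflexive (axiom T): no — w3 is not related to itself.
So F validates K, K4, K45, KD45; S5 would additionally require R to be reflexive. The strongest is KD45.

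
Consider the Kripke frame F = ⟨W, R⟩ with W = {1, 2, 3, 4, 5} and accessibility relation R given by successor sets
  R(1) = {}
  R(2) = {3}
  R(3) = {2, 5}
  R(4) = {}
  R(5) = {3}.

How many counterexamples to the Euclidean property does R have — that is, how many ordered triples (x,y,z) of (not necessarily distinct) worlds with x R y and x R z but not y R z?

Enumerating: (2,3,3), (3,2,2), (3,2,5), (3,5,2), (3,5,5), (5,3,3).

6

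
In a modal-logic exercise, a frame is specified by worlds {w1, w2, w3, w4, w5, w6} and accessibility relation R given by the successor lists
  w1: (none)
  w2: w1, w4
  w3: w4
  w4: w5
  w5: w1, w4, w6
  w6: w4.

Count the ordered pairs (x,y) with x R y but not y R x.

6

Enumerating: (w2,w1), (w2,w4), (w3,w4), (w5,w1), (w5,w6), (w6,w4).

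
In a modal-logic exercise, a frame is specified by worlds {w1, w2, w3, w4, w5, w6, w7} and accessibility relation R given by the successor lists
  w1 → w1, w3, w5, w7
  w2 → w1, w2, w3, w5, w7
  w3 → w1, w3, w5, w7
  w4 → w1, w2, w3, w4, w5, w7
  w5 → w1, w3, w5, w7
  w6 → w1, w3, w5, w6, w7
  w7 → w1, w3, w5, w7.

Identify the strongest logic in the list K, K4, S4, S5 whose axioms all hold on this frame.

Transitive (axiom 4): yes — every two-step R-path is closed by a direct edge.
Reflexive (axiom T): yes — every world is R-related to itself.
Euclidean (axiom 5): no — w4 R w1 and w4 R w2, but not w1 R w2.
So F validates K, K4, S4; S5 would additionally require R to be Euclidean. The strongest is S4.

S4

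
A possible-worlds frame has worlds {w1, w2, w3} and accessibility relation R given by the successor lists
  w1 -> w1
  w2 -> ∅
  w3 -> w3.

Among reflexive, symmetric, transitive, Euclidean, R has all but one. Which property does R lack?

Reflexive: no — w2 is not related to itself.
Symmetric: yes — every pair in R has its reverse in R.
Transitive: yes — every two-step R-path is closed by a direct edge.
Euclidean: yes — any two successors of a common world are R-related.
Only reflexive fails.

reflexive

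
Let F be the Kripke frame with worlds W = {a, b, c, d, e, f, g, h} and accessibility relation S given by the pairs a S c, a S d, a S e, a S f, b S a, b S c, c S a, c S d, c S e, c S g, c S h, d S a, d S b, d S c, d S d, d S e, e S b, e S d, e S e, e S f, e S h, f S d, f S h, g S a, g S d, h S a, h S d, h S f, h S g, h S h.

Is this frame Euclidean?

No

Euclidean: no — a S c and a S f, but not c S f.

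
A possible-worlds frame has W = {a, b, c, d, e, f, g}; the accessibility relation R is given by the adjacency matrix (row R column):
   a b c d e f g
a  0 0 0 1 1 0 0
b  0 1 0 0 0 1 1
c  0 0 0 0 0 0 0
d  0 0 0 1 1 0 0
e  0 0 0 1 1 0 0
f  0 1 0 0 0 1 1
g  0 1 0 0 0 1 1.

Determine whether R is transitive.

Transitive: yes — every two-step R-path is closed by a direct edge.

Yes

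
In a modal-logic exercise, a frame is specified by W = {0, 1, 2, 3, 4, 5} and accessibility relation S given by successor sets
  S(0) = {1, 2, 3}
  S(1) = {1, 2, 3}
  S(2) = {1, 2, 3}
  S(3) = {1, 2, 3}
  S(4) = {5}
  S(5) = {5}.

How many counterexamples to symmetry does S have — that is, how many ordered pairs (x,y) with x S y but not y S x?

Enumerating: (0,1), (0,2), (0,3), (4,5).

4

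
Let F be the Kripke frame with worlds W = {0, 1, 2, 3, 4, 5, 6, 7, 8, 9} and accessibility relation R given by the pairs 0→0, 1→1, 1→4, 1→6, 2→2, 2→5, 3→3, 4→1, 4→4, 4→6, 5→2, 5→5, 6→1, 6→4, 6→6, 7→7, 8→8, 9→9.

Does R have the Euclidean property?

Euclidean: yes — any two successors of a common world are R-related.

Yes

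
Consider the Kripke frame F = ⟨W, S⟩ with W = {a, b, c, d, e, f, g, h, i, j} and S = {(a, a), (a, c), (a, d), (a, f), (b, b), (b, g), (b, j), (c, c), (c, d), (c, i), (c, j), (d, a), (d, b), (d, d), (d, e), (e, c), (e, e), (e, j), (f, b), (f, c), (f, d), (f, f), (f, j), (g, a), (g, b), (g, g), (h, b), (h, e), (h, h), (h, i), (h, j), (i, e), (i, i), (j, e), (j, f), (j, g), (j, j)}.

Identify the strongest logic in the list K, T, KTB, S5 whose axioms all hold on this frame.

Reflexive (axiom T): yes — every world is S-related to itself.
Symmetric (axiom B): no — a S c but not c S a.
Euclidean (axiom 5): no — a S c and a S f, but not c S f.
So F validates K, T; KTB would additionally require S to be symmetric. The strongest is T.

T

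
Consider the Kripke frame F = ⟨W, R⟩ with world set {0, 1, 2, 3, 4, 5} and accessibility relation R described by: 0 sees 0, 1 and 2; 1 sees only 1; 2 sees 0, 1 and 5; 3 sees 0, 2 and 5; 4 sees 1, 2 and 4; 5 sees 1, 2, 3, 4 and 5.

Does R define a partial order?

No

Reflexive: no — 2 is not related to itself.
Transitive: no — 0 R 2 and 2 R 5, but not 0 R 5.
Antisymmetric: no — 0 R 2 and 2 R 0 with 0 ≠ 2.
So R is not a partial order.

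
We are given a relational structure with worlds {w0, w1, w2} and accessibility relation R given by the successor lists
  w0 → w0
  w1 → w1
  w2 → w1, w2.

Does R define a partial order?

Yes

Reflexive: yes — every world is R-related to itself.
Transitive: yes — every two-step R-path is closed by a direct edge.
Antisymmetric: yes — no distinct pair is related both ways.
So R is a partial order.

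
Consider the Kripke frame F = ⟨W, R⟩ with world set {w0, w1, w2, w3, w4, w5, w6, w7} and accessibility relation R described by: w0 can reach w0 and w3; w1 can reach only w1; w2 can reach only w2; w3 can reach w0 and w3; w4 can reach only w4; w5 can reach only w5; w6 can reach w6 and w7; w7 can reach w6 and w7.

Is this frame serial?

Yes

Serial: yes — every world has a successor (e.g. w0 R w0).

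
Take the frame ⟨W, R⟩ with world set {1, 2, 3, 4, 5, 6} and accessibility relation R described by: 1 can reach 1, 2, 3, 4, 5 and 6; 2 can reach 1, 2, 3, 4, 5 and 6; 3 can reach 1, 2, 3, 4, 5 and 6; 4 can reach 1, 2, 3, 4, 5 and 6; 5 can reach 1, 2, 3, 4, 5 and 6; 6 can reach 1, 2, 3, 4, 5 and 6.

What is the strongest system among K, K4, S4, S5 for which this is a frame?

S5

Transitive (axiom 4): yes — every two-step R-path is closed by a direct edge.
Reflexive (axiom T): yes — every world is R-related to itself.
Euclidean (axiom 5): yes — any two successors of a common world are R-related.
So F validates K, K4, S4, S5. The strongest is S5.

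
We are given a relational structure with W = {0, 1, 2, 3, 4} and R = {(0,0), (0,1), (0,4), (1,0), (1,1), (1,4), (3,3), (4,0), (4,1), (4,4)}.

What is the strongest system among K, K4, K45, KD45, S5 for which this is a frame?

Transitive (axiom 4): yes — every two-step R-path is closed by a direct edge.
Euclidean (axiom 5): yes — any two successors of a common world are R-related.
Serial (axiom D): no — 2 has no R-successor.
Reflexive (axiom T): no — 2 is not related to itself.
So F validates K, K4, K45; KD45 would additionally require R to be serial. The strongest is K45.

K45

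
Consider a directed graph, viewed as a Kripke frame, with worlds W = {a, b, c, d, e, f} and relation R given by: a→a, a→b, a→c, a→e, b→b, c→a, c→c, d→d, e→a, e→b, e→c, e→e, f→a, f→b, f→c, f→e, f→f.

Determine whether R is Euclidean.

No

Euclidean: no — a R b and a R c, but not b R c.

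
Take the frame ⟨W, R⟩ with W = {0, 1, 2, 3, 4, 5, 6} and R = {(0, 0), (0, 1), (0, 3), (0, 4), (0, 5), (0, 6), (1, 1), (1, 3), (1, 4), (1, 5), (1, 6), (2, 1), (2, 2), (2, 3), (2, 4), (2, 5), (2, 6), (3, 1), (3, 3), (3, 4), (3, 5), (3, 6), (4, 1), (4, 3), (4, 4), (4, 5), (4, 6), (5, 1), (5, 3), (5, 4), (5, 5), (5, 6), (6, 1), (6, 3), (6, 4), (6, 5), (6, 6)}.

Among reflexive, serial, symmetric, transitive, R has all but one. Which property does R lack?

Reflexive: yes — every world is R-related to itself.
Serial: yes — every world has a successor (e.g. 0 R 0).
Symmetric: no — 0 R 1 but not 1 R 0.
Transitive: yes — every two-step R-path is closed by a direct edge.
Only symmetric fails.

symmetric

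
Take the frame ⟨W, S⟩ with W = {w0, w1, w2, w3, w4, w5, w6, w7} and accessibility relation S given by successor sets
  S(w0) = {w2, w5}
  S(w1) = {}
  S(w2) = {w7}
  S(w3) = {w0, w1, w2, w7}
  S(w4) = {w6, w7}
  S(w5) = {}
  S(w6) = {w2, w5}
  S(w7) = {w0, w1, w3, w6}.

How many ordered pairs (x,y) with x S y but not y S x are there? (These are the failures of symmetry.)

Enumerating: (w0,w2), (w0,w5), (w2,w7), (w3,w0), (w3,w1), (w3,w2), (w4,w6), (w4,w7), (w6,w2), (w6,w5), (w7,w0), (w7,w1), (w7,w6).

13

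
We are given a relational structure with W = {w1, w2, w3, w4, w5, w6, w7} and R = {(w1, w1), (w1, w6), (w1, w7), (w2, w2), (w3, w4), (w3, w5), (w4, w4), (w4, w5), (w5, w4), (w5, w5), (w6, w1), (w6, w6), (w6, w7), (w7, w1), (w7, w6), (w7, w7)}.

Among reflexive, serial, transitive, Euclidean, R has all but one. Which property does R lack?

reflexive

Reflexive: no — w3 is not related to itself.
Serial: yes — every world has a successor (e.g. w1 R w1).
Transitive: yes — every two-step R-path is closed by a direct edge.
Euclidean: yes — any two successors of a common world are R-related.
Only reflexive fails.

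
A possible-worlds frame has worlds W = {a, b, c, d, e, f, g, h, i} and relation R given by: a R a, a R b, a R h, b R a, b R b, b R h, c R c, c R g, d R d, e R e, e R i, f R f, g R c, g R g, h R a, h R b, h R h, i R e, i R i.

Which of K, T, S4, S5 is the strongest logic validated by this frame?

S5

Reflexive (axiom T): yes — every world is R-related to itself.
Transitive (axiom 4): yes — every two-step R-path is closed by a direct edge.
Euclidean (axiom 5): yes — any two successors of a common world are R-related.
So F validates K, T, S4, S5. The strongest is S5.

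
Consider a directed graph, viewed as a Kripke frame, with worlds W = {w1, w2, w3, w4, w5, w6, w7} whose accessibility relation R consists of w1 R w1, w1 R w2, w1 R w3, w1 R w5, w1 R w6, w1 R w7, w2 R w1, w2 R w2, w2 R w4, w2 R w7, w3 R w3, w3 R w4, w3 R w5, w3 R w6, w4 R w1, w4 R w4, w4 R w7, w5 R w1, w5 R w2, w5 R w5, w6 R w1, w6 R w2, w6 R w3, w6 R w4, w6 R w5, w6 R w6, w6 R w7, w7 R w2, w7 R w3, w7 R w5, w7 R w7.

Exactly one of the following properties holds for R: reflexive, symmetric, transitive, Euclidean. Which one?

reflexive

Reflexive: yes — every world is R-related to itself.
Symmetric: no — w1 R w3 but not w3 R w1.
Transitive: no — w1 R w2 and w2 R w4, but not w1 R w4.
Euclidean: no — w1 R w2 and w1 R w3, but not w2 R w3.
Only reflexive holds.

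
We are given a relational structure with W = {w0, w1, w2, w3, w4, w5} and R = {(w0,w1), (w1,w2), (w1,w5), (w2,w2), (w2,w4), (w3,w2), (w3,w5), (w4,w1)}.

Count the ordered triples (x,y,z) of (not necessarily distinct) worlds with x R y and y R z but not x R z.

7

Enumerating: (w0,w1,w2), (w0,w1,w5), (w1,w2,w4), (w2,w4,w1), (w3,w2,w4), (w4,w1,w2), (w4,w1,w5).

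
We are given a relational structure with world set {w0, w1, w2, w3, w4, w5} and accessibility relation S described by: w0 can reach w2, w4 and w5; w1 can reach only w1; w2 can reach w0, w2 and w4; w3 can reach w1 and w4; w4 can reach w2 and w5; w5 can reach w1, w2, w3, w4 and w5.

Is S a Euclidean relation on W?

No

Euclidean: no — w0 S w2 and w0 S w5, but not w2 S w5.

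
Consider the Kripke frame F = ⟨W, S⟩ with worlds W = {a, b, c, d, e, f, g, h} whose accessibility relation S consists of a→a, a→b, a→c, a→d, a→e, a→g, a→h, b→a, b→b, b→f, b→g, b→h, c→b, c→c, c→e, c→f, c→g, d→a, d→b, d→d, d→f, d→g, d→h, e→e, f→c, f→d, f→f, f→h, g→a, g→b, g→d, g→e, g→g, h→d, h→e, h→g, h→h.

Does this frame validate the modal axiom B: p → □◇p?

No

The schema B characterises exactly the symmetric frames.
Symmetric: no — a S c but not c S a.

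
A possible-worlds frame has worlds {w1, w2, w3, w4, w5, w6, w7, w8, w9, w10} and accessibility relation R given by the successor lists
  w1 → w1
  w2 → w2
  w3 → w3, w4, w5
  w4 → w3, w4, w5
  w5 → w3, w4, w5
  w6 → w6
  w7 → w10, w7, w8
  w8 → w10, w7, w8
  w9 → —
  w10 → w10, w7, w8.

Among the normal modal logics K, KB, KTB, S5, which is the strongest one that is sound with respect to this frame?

KB

Symmetric (axiom B): yes — every pair in R has its reverse in R.
Reflexive (axiom T): no — w9 is not related to itself.
Euclidean (axiom 5): yes — any two successors of a common world are R-related.
So F validates K, KB; KTB would additionally require R to be reflexive. The strongest is KB.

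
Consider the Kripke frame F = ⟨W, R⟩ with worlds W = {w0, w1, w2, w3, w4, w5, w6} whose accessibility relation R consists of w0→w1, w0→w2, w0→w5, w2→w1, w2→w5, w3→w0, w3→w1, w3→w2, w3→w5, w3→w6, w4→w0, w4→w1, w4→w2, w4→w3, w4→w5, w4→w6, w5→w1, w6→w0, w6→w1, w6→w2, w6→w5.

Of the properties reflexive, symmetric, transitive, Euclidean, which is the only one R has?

Reflexive: no — w0 is not related to itself.
Symmetric: no — w0 R w1 but not w1 R w0.
Transitive: yes — every two-step R-path is closed by a direct edge.
Euclidean: no — w0 R w1 and w0 R w2, but not w1 R w2.
Only transitive holds.

transitive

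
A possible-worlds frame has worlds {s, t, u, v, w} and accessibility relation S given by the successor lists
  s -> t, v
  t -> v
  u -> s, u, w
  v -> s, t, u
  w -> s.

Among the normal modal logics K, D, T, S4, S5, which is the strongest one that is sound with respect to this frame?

D

Serial (axiom D): yes — every world has a successor (e.g. s S t).
Reflexive (axiom T): no — s is not related to itself.
Transitive (axiom 4): no — s S v and v S u, but not s S u.
Euclidean (axiom 5): no — u S s and u S w, but not s S w.
So F validates K, D; T would additionally require S to be reflexive. The strongest is D.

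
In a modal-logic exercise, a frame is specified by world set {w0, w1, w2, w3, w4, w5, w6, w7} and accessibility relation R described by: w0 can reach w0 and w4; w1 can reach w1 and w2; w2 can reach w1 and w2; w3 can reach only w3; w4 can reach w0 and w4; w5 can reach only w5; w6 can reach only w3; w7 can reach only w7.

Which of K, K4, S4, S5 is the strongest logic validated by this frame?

Transitive (axiom 4): yes — every two-step R-path is closed by a direct edge.
Reflexive (axiom T): no — w6 is not related to itself.
Euclidean (axiom 5): yes — any two successors of a common world are R-related.
So F validates K, K4; S4 would additionally require R to be reflexive. The strongest is K4.

K4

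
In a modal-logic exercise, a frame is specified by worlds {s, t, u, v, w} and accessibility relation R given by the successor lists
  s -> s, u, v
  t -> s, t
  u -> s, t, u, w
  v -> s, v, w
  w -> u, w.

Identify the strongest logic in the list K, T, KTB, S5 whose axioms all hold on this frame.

Reflexive (axiom T): yes — every world is R-related to itself.
Symmetric (axiom B): no — t R s but not s R t.
Euclidean (axiom 5): no — s R u and s R v, but not u R v.
So F validates K, T; KTB would additionally require R to be symmetric. The strongest is T.

T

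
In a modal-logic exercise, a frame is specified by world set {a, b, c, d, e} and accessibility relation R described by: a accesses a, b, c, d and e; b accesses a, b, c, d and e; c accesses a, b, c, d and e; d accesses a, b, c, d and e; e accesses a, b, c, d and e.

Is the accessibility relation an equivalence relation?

Yes

Reflexive: yes — every world is R-related to itself.
Symmetric: yes — every pair in R has its reverse in R.
Transitive: yes — every two-step R-path is closed by a direct edge.
So R is an equivalence relation.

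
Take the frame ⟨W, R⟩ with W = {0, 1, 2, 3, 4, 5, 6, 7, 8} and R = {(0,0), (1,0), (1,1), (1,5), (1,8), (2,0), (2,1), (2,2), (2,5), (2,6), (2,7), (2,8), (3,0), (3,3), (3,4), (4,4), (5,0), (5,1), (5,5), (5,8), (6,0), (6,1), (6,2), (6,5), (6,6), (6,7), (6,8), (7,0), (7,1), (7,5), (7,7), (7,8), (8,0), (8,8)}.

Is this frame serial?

Serial: yes — every world has a successor (e.g. 0 R 0).

Yes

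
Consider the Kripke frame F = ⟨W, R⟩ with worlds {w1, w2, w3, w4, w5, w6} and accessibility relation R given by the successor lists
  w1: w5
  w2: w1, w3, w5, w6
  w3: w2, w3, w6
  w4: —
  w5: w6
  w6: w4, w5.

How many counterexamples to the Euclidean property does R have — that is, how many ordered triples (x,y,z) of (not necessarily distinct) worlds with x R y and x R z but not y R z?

21

Enumerating: (w1,w5,w5), (w2,w1,w1), (w2,w1,w3), (w2,w1,w6), (w2,w3,w1), (w2,w3,w5), (w2,w5,w1), (w2,w5,w3), (w2,w5,w5), (w2,w6,w1), (w2,w6,w3), (w2,w6,w6), … and 9 more.
Total: 21.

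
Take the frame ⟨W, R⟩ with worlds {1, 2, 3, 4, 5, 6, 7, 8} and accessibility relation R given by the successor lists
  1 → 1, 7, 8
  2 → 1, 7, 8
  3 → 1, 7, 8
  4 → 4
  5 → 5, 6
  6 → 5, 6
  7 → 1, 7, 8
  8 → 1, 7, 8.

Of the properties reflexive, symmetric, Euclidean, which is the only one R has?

Reflexive: no — 2 is not related to itself.
Symmetric: no — 2 R 1 but not 1 R 2.
Euclidean: yes — any two successors of a common world are R-related.
Only Euclidean holds.

Euclidean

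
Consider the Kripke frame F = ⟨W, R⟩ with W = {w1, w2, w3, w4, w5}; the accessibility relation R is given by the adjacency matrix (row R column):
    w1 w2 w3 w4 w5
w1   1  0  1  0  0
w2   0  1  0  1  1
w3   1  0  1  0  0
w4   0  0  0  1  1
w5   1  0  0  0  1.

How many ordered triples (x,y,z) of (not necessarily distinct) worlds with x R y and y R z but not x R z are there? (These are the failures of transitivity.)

3

Enumerating: (w2,w5,w1), (w4,w5,w1), (w5,w1,w3).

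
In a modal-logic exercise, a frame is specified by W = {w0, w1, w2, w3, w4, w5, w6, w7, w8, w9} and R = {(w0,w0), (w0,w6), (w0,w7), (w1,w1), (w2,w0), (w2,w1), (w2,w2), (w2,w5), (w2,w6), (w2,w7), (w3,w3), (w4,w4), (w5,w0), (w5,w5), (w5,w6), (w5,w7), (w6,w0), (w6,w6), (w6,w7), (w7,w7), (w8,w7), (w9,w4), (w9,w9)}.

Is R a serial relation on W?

Yes

Serial: yes — every world has a successor (e.g. w0 R w0).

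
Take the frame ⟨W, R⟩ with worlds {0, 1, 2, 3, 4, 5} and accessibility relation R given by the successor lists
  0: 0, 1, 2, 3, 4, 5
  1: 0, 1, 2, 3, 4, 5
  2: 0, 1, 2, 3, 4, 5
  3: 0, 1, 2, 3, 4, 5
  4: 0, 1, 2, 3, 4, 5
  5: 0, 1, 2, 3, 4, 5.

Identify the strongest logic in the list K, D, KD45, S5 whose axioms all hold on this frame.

Serial (axiom D): yes — every world has a successor (e.g. 0 R 0).
Euclidean (axiom 5): yes — any two successors of a common world are R-related.
Transitive (axiom 4): yes — every two-step R-path is closed by a direct edge.
Reflexive (axiom T): yes — every world is R-related to itself.
So F validates K, D, KD45, S5. The strongest is S5.

S5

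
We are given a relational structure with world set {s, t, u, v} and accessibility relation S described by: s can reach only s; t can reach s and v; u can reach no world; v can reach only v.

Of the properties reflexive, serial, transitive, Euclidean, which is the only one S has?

Reflexive: no — t is not related to itself.
Serial: no — u has no S-successor.
Transitive: yes — every two-step S-path is closed by a direct edge.
Euclidean: no — t S s and t S v, but not s S v.
Only transitive holds.

transitive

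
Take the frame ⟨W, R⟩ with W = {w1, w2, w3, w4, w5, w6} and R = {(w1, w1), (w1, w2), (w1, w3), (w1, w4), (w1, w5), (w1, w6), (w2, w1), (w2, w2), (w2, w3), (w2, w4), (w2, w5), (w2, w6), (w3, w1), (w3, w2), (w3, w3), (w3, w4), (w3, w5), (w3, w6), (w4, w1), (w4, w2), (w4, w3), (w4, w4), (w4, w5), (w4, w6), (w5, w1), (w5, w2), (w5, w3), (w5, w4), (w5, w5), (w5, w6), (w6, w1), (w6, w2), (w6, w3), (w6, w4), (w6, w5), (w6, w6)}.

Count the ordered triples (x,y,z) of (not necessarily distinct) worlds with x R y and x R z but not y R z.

R is Euclidean; there are no such tuples.

0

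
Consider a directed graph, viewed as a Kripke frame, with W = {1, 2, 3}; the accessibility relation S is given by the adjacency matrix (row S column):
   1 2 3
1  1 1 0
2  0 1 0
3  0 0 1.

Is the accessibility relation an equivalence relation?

No

Reflexive: yes — every world is S-related to itself.
Symmetric: no — 1 S 2 but not 2 S 1.
Transitive: yes — every two-step S-path is closed by a direct edge.
So S is not an equivalence relation.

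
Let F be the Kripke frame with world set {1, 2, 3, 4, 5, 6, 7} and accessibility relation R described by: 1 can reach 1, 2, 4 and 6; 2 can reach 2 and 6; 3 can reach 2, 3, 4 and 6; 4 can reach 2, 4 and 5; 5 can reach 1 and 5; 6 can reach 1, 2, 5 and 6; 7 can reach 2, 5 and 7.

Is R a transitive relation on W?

No

Transitive: no — 1 R 4 and 4 R 5, but not 1 R 5.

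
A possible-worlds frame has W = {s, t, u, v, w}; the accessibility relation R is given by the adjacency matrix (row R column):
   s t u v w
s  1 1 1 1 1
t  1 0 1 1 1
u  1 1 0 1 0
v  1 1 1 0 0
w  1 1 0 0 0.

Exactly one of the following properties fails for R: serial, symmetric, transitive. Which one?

transitive

Serial: yes — every world has a successor (e.g. s R s).
Symmetric: yes — every pair in R has its reverse in R.
Transitive: no — u R s and s R w, but not u R w.
Only transitive fails.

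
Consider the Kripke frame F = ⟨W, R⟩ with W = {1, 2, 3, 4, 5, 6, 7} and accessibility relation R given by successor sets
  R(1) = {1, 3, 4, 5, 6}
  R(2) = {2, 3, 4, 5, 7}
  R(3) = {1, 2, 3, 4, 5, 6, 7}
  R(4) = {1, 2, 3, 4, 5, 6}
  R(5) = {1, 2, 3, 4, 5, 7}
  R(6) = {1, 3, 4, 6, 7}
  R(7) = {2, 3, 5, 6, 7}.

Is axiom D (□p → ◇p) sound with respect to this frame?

Yes

The schema D characterises exactly the serial frames.
Serial: yes — every world has a successor (e.g. 1 R 1).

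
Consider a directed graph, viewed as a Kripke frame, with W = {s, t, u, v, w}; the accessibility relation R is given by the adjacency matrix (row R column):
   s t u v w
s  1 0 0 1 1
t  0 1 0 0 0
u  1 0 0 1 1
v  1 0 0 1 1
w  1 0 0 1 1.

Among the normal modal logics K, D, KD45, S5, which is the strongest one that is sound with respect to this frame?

Serial (axiom D): yes — every world has a successor (e.g. s R s).
Euclidean (axiom 5): yes — any two successors of a common world are R-related.
Transitive (axiom 4): yes — every two-step R-path is closed by a direct edge.
Reflexive (axiom T): no — u is not related to itself.
So F validates K, D, KD45; S5 would additionally require R to be reflexive. The strongest is KD45.

KD45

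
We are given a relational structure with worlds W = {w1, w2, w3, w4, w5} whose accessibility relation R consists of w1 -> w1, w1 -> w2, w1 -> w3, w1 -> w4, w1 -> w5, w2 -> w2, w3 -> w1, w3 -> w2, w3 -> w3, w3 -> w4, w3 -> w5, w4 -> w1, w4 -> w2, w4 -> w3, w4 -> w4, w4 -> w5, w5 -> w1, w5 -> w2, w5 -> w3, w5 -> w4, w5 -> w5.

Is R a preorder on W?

Yes

Reflexive: yes — every world is R-related to itself.
Transitive: yes — every two-step R-path is closed by a direct edge.
So R is a preorder.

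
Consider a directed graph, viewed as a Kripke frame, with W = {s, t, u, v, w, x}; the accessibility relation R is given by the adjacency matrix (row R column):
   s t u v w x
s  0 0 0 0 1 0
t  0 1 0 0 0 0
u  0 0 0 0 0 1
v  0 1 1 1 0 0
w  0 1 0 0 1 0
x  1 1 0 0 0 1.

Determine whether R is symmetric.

No

Symmetric: no — s R w but not w R s.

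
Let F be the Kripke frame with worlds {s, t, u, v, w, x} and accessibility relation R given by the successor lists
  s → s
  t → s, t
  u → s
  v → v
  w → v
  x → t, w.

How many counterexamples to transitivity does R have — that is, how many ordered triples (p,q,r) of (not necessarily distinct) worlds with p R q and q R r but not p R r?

2

Enumerating: (x,t,s), (x,w,v).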